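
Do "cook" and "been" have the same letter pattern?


Pattern of "cook": [0, 1, 1, 2]
Pattern of "been": [0, 1, 1, 2]
Patterns match
Same pattern = Yes


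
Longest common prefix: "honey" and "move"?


Word 1: "honey"
Word 2: "move"
Comparing from start:
  Pos 0: 'h' != 'm' (stop)
LCP = "" (length 0)


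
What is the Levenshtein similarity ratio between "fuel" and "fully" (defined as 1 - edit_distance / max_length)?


Word 1: "fuel" (length 4)
Word 2: "fully" (length 5)
One optimal edit sequence:
  1. keep 'f'
  2. keep 'u'
  3. substitute 'e' -> 'l'  (+1)
  4. keep 'l'
  5. insert 'y'  (+1)
Edit distance = 2
Max length = max(4, 5) = 5
Similarity = 1 - 2/5
= 0.6000


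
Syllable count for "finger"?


Word: "finger"
Syllable breakdown: fin-ger
Counting: 2 parts
= 2 syllables


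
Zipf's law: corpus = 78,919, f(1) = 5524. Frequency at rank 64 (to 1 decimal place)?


Zipf's law: f(r) = f(1) / r
f(1) = 5524
f(64) = 5524 / 64
= 86.3 occurrences


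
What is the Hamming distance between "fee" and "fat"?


Comparing character by character (same length = 3):
  Pos 0: 'f' vs 'f' =
  Pos 1: 'e' vs 'a' !=
  Pos 2: 'e' vs 't' !=
Hamming distance = 2


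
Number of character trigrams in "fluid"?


Word: "fluid" (length 5)
Number of 3-grams = length - 3 + 1 = 5 - 3 + 1
= 3


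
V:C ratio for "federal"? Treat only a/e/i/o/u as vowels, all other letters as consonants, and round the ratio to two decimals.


Word: "federal"
Vowels (a,e,i,o,u): 3
Consonants: 4
Ratio = 3/4
= 0.75


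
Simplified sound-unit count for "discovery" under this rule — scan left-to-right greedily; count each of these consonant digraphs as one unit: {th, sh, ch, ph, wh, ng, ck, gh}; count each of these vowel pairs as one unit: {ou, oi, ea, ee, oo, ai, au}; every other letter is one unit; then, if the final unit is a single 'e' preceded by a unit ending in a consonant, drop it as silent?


Word: "discovery" (9 letters)
Left-to-right scan:
  [1] 'd' (letter)
  [2] 'i' (letter)
  [3] 's' (letter)
  [4] 'c' (letter)
  [5] 'o' (letter)
  [6] 'v' (letter)
  [7] 'e' (letter)
  [8] 'r' (letter)
  [9] 'y' (letter)
Units from scan: 9
Sound units = 9 units


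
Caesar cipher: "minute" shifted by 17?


Word: "minute"
Shift: 17
Each letter → (letter + shift) mod 26:
  'm' (12) + 17 = 3 → 'd'
  'i' (8) + 17 = 25 → 'z'
  'n' (13) + 17 = 4 → 'e'
  'u' (20) + 17 = 11 → 'l'
  't' (19) + 17 = 10 → 'k'
  'e' (4) + 17 = 21 → 'v'
Result = "dzelkv"


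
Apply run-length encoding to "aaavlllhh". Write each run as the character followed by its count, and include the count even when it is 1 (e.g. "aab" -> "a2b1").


String: "aaavlllhh"
Scanning for consecutive runs:
  'a' x 3
  'v' x 1
  'l' x 3
  'h' x 2
RLE = "a3v1l3h2"


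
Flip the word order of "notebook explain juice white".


Original: "notebook explain juice white"
Words (1..n): notebook | explain | juice | white
Reversed (n..1): white | juice | explain | notebook
Result = "white juice explain notebook"


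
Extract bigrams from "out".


Word: "out" (length 3)
Number of bigrams = 3 - 2 + 1 = 2
  Position 0: "ou"
  Position 1: "ut"
Bigrams = "ou", "ut"


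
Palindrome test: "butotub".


Word: "butotub"
Reversed: "butotub"
Forward == Backward? butotub == butotub
Palindrome = Yes


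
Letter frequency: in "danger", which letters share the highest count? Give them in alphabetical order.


Word: "danger"
Letter counts:
  'a': 1
  'd': 1
  'e': 1
  'g': 1
  'n': 1
  'r': 1
Maximum count = 1
Most frequent = 'a', 'd', 'e', 'g', 'n', 'r' (1 time each)


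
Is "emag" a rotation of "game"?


Word: "game", Candidate: "emag"
Method: check if candidate is substring of word+word
"gamegame" contains "emag"? No
Is rotation = No


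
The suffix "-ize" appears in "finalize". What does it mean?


Suffix: -ize
Example: finalize (final + -ize)
Meaning = to make


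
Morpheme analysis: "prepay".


Word: "prepay"
Morphemes: pre- + pay
Each morpheme carries meaning
= 2 morphemes


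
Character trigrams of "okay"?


Word: "okay" (length 4)
Number of trigrams = 4 - 3 + 1 = 2
  Position 0: "oka"
  Position 1: "kay"
Trigrams = "oka", "kay"


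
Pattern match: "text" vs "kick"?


Pattern of "text": [0, 1, 2, 0]
Pattern of "kick": [0, 1, 2, 0]
Patterns match
Same pattern = Yes


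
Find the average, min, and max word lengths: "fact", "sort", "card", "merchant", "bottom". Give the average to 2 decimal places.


Lengths: "fact"=4, "sort"=4, "card"=4, "merchant"=8, "bottom"=6
Sum = 26, Count = 5
Average = 26/5 = 5.20
= avg=5.20, min=4, max=8


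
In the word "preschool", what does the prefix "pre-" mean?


Prefix: pre-
Example: preschool (pre- + school)
Meaning = before


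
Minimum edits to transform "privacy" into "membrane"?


Word 1: "privacy" (length 7)
Word 2: "membrane" (length 8)
One optimal edit sequence (insert/delete/substitute each cost 1):
  1. insert 'm'  (+1)
  2. substitute 'p' -> 'e'  (+1)
  3. substitute 'r' -> 'm'  (+1)
  4. substitute 'i' -> 'b'  (+1)
  5. substitute 'v' -> 'r'  (+1)
  6. keep 'a'
  7. substitute 'c' -> 'n'  (+1)
  8. substitute 'y' -> 'e'  (+1)
Total edit operations: 7
Edit distance = 7


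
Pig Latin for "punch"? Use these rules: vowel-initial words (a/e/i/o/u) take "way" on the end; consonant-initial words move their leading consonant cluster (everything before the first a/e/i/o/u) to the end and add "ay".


Word: "punch"
Starts with consonant(s) → move to end, add 'ay'
Consonant cluster: "p"
Pig Latin = "unchpay"


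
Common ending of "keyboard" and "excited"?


Word 1: "keyboard"
Word 2: "excited"
Comparing from end:
  Pos -1: 'd' == 'd'
  Pos -2: 'r' != 'e' (stop)
LCS = "d" (length 1)


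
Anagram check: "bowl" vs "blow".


Word 1: "bowl" → sorted: blow
Word 2: "blow" → sorted: blow
Same letters? blow == blow
Anagram = Yes


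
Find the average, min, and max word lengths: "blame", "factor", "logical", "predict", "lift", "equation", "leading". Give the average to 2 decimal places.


Lengths: "blame"=5, "factor"=6, "logical"=7, "predict"=7, "lift"=4, "equation"=8, "leading"=7
Sum = 44, Count = 7
Average = 44/7 = 6.29
= avg=6.29, min=4, max=8


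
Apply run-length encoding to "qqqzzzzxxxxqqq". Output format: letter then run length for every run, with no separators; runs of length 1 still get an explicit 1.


String: "qqqzzzzxxxxqqq"
Scanning for consecutive runs:
  'q' x 3
  'z' x 4
  'x' x 4
  'q' x 3
RLE = "q3z4x4q3"


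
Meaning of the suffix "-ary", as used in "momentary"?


Suffix: -ary
Example: momentary (moment + -ary)
Meaning = relating to


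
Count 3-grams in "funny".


Word: "funny" (length 5)
Number of 3-grams = length - 3 + 1 = 5 - 3 + 1
= 3


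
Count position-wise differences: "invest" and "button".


Comparing character by character (same length = 6):
  Pos 0: 'i' vs 'b' !=
  Pos 1: 'n' vs 'u' !=
  Pos 2: 'v' vs 't' !=
  Pos 3: 'e' vs 't' !=
  Pos 4: 's' vs 'o' !=
  Pos 5: 't' vs 'n' !=
Hamming distance = 6


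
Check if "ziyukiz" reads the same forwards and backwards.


Word: "ziyukiz"
Reversed: "zikuyiz"
Forward == Backward? ziyukiz != zikuyiz
Palindrome = No


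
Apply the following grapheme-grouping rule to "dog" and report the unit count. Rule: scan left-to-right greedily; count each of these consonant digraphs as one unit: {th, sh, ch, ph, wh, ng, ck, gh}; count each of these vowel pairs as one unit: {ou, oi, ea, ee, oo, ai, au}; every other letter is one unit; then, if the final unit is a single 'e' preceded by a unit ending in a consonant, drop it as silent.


Word: "dog" (3 letters)
Left-to-right scan:
  1. 'd' (letter)
  2. 'o' (letter)
  3. 'g' (letter)
Units from scan: 3
Sound units = 3 units


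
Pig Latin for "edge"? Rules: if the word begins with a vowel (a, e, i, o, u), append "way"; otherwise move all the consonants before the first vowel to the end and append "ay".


Word: "edge"
Starts with vowel → add 'way'
Pig Latin = "edgeway"


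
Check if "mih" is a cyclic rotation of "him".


Word: "him", Candidate: "mih"
Method: check if candidate is substring of word+word
"himhim" contains "mih"? No
Is rotation = No


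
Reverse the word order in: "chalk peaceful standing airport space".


Original: "chalk peaceful standing airport space"
Words (1..n): chalk | peaceful | standing | airport | space
Reversed (n..1): space | airport | standing | peaceful | chalk
Result = "space airport standing peaceful chalk"


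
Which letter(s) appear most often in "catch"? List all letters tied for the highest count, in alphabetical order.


Word: "catch"
Letter counts:
  'a': 1
  'c': 2
  'h': 1
  't': 1
Maximum count = 2
Most frequent = 'c' (2 times each)


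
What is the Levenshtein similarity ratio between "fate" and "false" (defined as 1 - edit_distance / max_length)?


Word 1: "fate" (length 4)
Word 2: "false" (length 5)
One optimal edit sequence:
  1. keep 'f'
  2. keep 'a'
  3. insert 'l'  (+1)
  4. substitute 't' -> 's'  (+1)
  5. keep 'e'
Edit distance = 2
Max length = max(4, 5) = 5
Similarity = 1 - 2/5
= 0.6000


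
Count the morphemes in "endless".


Word: "endless"
Morphemes: end | -less
Each morpheme carries meaning
= 2 morphemes


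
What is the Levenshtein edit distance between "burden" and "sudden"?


Word 1: "burden" (length 6)
Word 2: "sudden" (length 6)
One optimal edit sequence (insert/delete/substitute each cost 1):
  1. substitute 'b' -> 's'  (+1)
  2. keep 'u'
  3. substitute 'r' -> 'd'  (+1)
  4. keep 'd'
  5. keep 'e'
  6. keep 'n'
Total edit operations: 2
Edit distance = 2


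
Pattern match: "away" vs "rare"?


Pattern of "away": [0, 1, 0, 2]
Pattern of "rare": [0, 1, 0, 2]
Patterns match
Same pattern = Yes


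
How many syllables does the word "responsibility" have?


Word: "responsibility"
Syllable breakdown: re · spon · si · bil · i · ty
Counting: 6 parts
= 6 syllables


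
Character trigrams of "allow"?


Word: "allow" (length 5)
Number of trigrams = 5 - 3 + 1 = 3
  Position 0: "all"
  Position 1: "llo"
  Position 2: "low"
Trigrams = "all", "llo", "low"


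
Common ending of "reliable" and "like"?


Word 1: "reliable"
Word 2: "like"
Comparing from end:
  Pos -1: 'e' == 'e'
  Pos -2: 'l' != 'k' (stop)
LCS = "e" (length 1)


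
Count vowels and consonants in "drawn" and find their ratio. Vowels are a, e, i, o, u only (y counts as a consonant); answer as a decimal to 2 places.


Word: "drawn"
Vowels (a,e,i,o,u): 1
Consonants: 4
Ratio = 1/4
= 0.25


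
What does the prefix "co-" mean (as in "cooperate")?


Prefix: co-
Example: cooperate = co- + operate
Meaning = together


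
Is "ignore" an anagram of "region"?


Word 1: "region" → sorted: eginor
Word 2: "ignore" → sorted: eginor
Same letters? eginor == eginor
Anagram = Yes


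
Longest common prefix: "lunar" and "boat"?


Word 1: "lunar"
Word 2: "boat"
Comparing from start:
  Pos 0: 'l' != 'b' (stop)
LCP = "" (length 0)


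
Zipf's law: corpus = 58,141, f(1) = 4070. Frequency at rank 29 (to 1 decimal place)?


Zipf's law: f(r) = f(1) / r
f(1) = 4070
f(29) = 4070 / 29
= 140.3 occurrences


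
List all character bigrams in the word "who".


Word: "who" (length 3)
Number of bigrams = 3 - 2 + 1 = 2
  Position 0: "wh"
  Position 1: "ho"
Bigrams = "wh", "ho"


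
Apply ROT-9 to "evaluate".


Word: "evaluate"
Shift: 9
Each letter → (letter + shift) mod 26:
  'e' (4) + 9 = 13 → 'n'
  'v' (21) + 9 = 4 → 'e'
  'a' (0) + 9 = 9 → 'j'
  'l' (11) + 9 = 20 → 'u'
  'u' (20) + 9 = 3 → 'd'
  'a' (0) + 9 = 9 → 'j'
  't' (19) + 9 = 2 → 'c'
  'e' (4) + 9 = 13 → 'n'
Result = "nejudjcn"


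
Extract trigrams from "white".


Word: "white" (length 5)
Number of trigrams = 5 - 3 + 1 = 3
  Position 0: "whi"
  Position 1: "hit"
  Position 2: "ite"
Trigrams = "whi", "hit", "ite"


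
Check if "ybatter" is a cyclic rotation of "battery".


Word: "battery", Candidate: "ybatter"
Method: check if candidate is substring of word+word
"batterybattery" contains "ybatter"? Yes
Is rotation = Yes


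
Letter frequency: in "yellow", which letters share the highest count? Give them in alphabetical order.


Word: "yellow"
Letter counts:
  'e': 1
  'l': 2
  'o': 1
  'w': 1
  'y': 1
Maximum count = 2
Most frequent = 'l' (2 times each)


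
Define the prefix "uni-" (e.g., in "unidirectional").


Prefix: uni-
As in: unidirectional -> uni- + directional
Meaning = one


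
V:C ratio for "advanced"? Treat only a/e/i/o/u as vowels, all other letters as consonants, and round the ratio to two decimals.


Word: "advanced"
Vowels (a,e,i,o,u): 3
Consonants: 5
Ratio = 3/5
= 0.60


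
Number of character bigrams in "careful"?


Word: "careful" (length 7)
Number of 2-grams = length - 2 + 1 = 7 - 2 + 1
= 6


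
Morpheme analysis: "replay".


Word: "replay"
Morphemes: re- + play
Each morpheme carries meaning
= 2 morphemes


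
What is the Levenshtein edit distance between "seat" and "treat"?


Word 1: "seat" (length 4)
Word 2: "treat" (length 5)
One optimal edit sequence (insert/delete/substitute each cost 1):
  1. insert 't'  (+1)
  2. substitute 's' -> 'r'  (+1)
  3. keep 'e'
  4. keep 'a'
  5. keep 't'
Total edit operations: 2
Edit distance = 2


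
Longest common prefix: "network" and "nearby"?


Word 1: "network"
Word 2: "nearby"
Comparing from start:
  Pos 0: 'n' == 'n'
  Pos 1: 'e' == 'e'
  Pos 2: 't' != 'a' (stop)
LCP = "ne" (length 2)


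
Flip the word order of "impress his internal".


Original: "impress his internal"
Words (1..n): impress | his | internal
Reversed (n..1): internal | his | impress
Result = "internal his impress"


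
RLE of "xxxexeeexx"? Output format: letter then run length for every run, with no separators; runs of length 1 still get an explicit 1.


String: "xxxexeeexx"
Scanning for consecutive runs:
  'x' x 3
  'e' x 1
  'x' x 1
  'e' x 3
  'x' x 2
RLE = "x3e1x1e3x2"


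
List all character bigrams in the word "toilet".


Word: "toilet" (length 6)
Number of bigrams = 6 - 2 + 1 = 5
  Position 0: "to"
  Position 1: "oi"
  Position 2: "il"
  Position 3: "le"
  Position 4: "et"
Bigrams = "to", "oi", "il", "le", "et"


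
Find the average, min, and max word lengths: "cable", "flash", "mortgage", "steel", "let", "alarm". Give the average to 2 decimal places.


Lengths: "cable"=5, "flash"=5, "mortgage"=8, "steel"=5, "let"=3, "alarm"=5
Sum = 31, Count = 6
Average = 31/6 = 5.17
= avg=5.17, min=3, max=8


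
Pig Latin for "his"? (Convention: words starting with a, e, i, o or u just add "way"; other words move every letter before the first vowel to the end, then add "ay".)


Word: "his"
Starts with consonant(s) → move to end, add 'ay'
Consonant cluster: "h"
Pig Latin = "ishay"


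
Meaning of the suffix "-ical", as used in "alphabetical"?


Suffix: -ical
Example: alphabetical (alphabet + -ical)
Meaning = relating to


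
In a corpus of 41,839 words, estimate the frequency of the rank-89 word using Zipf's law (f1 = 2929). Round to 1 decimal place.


Zipf's law: f(r) = f(1) / r
f(1) = 2929
f(89) = 2929 / 89
= 32.9 occurrences


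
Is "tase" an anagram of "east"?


Word 1: "east" → sorted: aest
Word 2: "tase" → sorted: aest
Same letters? aest == aest
Anagram = Yes


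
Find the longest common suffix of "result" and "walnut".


Word 1: "result"
Word 2: "walnut"
Comparing from end:
  Pos -1: 't' == 't'
  Pos -2: 'l' != 'u' (stop)
LCS = "t" (length 1)


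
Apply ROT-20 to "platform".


Word: "platform"
Shift: 20
Each letter → (letter + shift) mod 26:
  'p' (15) + 20 = 9 → 'j'
  'l' (11) + 20 = 5 → 'f'
  'a' (0) + 20 = 20 → 'u'
  't' (19) + 20 = 13 → 'n'
  'f' (5) + 20 = 25 → 'z'
  'o' (14) + 20 = 8 → 'i'
  'r' (17) + 20 = 11 → 'l'
  'm' (12) + 20 = 6 → 'g'
Result = "jfunzilg"


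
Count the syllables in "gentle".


Word: "gentle"
Syllable breakdown: gen / tle
Counting: 2 parts
= 2 syllables


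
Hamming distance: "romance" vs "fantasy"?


Comparing character by character (same length = 7):
  Pos 0: 'r' vs 'f' !=
  Pos 1: 'o' vs 'a' !=
  Pos 2: 'm' vs 'n' !=
  Pos 3: 'a' vs 't' !=
  Pos 4: 'n' vs 'a' !=
  Pos 5: 'c' vs 's' !=
  Pos 6: 'e' vs 'y' !=
Hamming distance = 7


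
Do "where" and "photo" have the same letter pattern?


Pattern of "where": [0, 1, 2, 3, 2]
Pattern of "photo": [0, 1, 2, 3, 2]
Patterns match
Same pattern = Yes


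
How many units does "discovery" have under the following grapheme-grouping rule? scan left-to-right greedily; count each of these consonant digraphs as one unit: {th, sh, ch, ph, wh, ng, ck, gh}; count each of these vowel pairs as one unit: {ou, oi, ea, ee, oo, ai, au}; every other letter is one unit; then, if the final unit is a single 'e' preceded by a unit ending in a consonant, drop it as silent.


Word: "discovery" (9 letters)
Left-to-right scan:
  1. 'd' (letter)
  2. 'i' (letter)
  3. 's' (letter)
  4. 'c' (letter)
  5. 'o' (letter)
  6. 'v' (letter)
  7. 'e' (letter)
  8. 'r' (letter)
  9. 'y' (letter)
Units from scan: 9
Sound units = 9 units


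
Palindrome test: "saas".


Word: "saas"
Reversed: "saas"
Forward == Backward? saas == saas
Palindrome = Yes


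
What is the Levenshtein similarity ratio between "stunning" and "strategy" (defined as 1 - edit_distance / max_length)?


Word 1: "stunning" (length 8)
Word 2: "strategy" (length 8)
One optimal edit sequence:
  1. keep 's'
  2. keep 't'
  3. substitute 'u' -> 'r'  (+1)
  4. substitute 'n' -> 'a'  (+1)
  5. substitute 'n' -> 't'  (+1)
  6. substitute 'i' -> 'e'  (+1)
  7. substitute 'n' -> 'g'  (+1)
  8. substitute 'g' -> 'y'  (+1)
Edit distance = 6
Max length = max(8, 8) = 8
Similarity = 1 - 6/8
= 0.2500


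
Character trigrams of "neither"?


Word: "neither" (length 7)
Number of trigrams = 7 - 3 + 1 = 5
  Position 0: "nei"
  Position 1: "eit"
  Position 2: "ith"
  Position 3: "the"
  Position 4: "her"
Trigrams = "nei", "eit", "ith", "the", "her"


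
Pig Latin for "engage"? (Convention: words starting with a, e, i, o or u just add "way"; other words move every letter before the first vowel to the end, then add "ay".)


Word: "engage"
Starts with vowel → add 'way'
Pig Latin = "engageway"


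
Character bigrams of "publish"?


Word: "publish" (length 7)
Number of bigrams = 7 - 2 + 1 = 6
  Position 0: "pu"
  Position 1: "ub"
  Position 2: "bl"
  Position 3: "li"
  Position 4: "is"
  Position 5: "sh"
Bigrams = "pu", "ub", "bl", "li", "is", "sh"


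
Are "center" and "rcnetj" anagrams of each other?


Word 1: "center" → sorted: ceenrt
Word 2: "rcnetj" → sorted: cejnrt
Same letters? ceenrt != cejnrt
Anagram = No


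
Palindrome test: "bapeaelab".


Word: "bapeaelab"
Reversed: "baleaepab"
Forward == Backward? bapeaelab != baleaepab
Palindrome = No


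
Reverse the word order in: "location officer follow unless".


Original: "location officer follow unless"
Words (1..n): location | officer | follow | unless
Reversed (n..1): unless | follow | officer | location
Result = "unless follow officer location"


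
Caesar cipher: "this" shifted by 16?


Word: "this"
Shift: 16
Each letter → (letter + shift) mod 26:
  't' (19) + 16 = 9 → 'j'
  'h' (7) + 16 = 23 → 'x'
  'i' (8) + 16 = 24 → 'y'
  's' (18) + 16 = 8 → 'i'
Result = "jxyi"


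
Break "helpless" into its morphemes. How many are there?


Word: "helpless"
Morphemes: help / -less
Each morpheme carries meaning
= 2 morphemes


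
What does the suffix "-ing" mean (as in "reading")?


Suffix: -ing
As in: reading -> read + -ing
Meaning = present participle


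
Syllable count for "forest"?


Word: "forest"
Syllable breakdown: for-est
Counting: 2 parts
= 2 syllables


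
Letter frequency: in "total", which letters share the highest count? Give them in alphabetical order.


Word: "total"
Letter counts:
  'a': 1
  'l': 1
  'o': 1
  't': 2
Maximum count = 2
Most frequent = 't' (2 times each)


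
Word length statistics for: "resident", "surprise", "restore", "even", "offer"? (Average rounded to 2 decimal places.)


Lengths: "resident"=8, "surprise"=8, "restore"=7, "even"=4, "offer"=5
Sum = 32, Count = 5
Average = 32/5 = 6.40
= avg=6.40, min=4, max=8


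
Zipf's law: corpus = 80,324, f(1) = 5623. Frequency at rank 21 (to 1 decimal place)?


Zipf's law: f(r) = f(1) / r
f(1) = 5623
f(21) = 5623 / 21
= 267.8 occurrences


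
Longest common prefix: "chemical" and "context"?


Word 1: "chemical"
Word 2: "context"
Comparing from start:
  Pos 0: 'c' == 'c'
  Pos 1: 'h' != 'o' (stop)
LCP = "c" (length 1)


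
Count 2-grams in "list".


Word: "list" (length 4)
Number of 2-grams = length - 2 + 1 = 4 - 2 + 1
= 3


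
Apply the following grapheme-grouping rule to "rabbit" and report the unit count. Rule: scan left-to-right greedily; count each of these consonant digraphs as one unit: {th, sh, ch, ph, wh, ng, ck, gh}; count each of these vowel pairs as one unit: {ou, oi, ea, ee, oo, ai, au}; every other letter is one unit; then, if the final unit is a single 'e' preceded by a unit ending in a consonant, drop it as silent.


Word: "rabbit" (6 letters)
Left-to-right scan:
  1. 'r' (letter)
  2. 'a' (letter)
  3. 'b' (letter)
  4. 'b' (letter)
  5. 'i' (letter)
  6. 't' (letter)
Units from scan: 6
Sound units = 6 units


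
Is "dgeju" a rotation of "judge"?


Word: "judge", Candidate: "dgeju"
Method: check if candidate is substring of word+word
"judgejudge" contains "dgeju"? Yes
Is rotation = Yes


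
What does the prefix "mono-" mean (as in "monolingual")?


Prefix: mono-
Example: monolingual (mono- + lingual)
Meaning = one


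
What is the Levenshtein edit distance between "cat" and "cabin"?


Word 1: "cat" (length 3)
Word 2: "cabin" (length 5)
One optimal edit sequence (insert/delete/substitute each cost 1):
  1. keep 'c'
  2. keep 'a'
  3. insert 'b'  (+1)
  4. insert 'i'  (+1)
  5. substitute 't' -> 'n'  (+1)
Total edit operations: 3
Edit distance = 3


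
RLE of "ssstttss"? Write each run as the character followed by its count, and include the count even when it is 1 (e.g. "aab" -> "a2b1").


String: "ssstttss"
Scanning for consecutive runs:
  's' x 3
  't' x 3
  's' x 2
RLE = "s3t3s2"


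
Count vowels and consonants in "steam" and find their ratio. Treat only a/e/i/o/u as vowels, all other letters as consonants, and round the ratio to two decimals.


Word: "steam"
Vowels (a,e,i,o,u): 2
Consonants: 3
Ratio = 2/3
= 0.67


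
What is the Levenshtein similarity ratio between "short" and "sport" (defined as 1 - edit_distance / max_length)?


Word 1: "short" (length 5)
Word 2: "sport" (length 5)
One optimal edit sequence:
  1. keep 's'
  2. substitute 'h' -> 'p'  (+1)
  3. keep 'o'
  4. keep 'r'
  5. keep 't'
Edit distance = 1
Max length = max(5, 5) = 5
Similarity = 1 - 1/5
= 0.8000


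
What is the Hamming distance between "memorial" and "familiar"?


Comparing character by character (same length = 8):
  Pos 0: 'm' vs 'f' !=
  Pos 1: 'e' vs 'a' !=
  Pos 2: 'm' vs 'm' =
  Pos 3: 'o' vs 'i' !=
  Pos 4: 'r' vs 'l' !=
  Pos 5: 'i' vs 'i' =
  Pos 6: 'a' vs 'a' =
  Pos 7: 'l' vs 'r' !=
Hamming distance = 5


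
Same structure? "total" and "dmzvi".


Pattern of "total": [0, 1, 0, 2, 3]
Pattern of "dmzvi": [0, 1, 2, 3, 4]
Patterns do not match
Same pattern = No


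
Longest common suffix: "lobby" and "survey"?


Word 1: "lobby"
Word 2: "survey"
Comparing from end:
  Pos -1: 'y' == 'y'
  Pos -2: 'b' != 'e' (stop)
LCS = "y" (length 1)


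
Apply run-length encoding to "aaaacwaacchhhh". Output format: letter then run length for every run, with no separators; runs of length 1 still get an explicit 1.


String: "aaaacwaacchhhh"
Scanning for consecutive runs:
  'a' x 4
  'c' x 1
  'w' x 1
  'a' x 2
  'c' x 2
  'h' x 4
RLE = "a4c1w1a2c2h4"


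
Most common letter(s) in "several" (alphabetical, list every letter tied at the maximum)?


Word: "several"
Letter counts:
  'a': 1
  'e': 2
  'l': 1
  'r': 1
  's': 1
  'v': 1
Maximum count = 2
Most frequent = 'e' (2 times each)


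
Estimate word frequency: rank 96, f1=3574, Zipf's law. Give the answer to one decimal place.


Zipf's law: f(r) = f(1) / r
f(1) = 3574
f(96) = 3574 / 96
= 37.2 occurrences


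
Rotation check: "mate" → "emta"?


Word: "mate", Candidate: "emta"
Method: check if candidate is substring of word+word
"matemate" contains "emta"? No
Is rotation = No


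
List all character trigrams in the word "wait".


Word: "wait" (length 4)
Number of trigrams = 4 - 3 + 1 = 2
  Position 0: "wai"
  Position 1: "ait"
Trigrams = "wai", "ait"


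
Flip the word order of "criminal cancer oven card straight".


Original: "criminal cancer oven card straight"
Words (1..n): criminal | cancer | oven | card | straight
Reversed (n..1): straight | card | oven | cancer | criminal
Result = "straight card oven cancer criminal"


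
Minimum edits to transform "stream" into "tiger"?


Word 1: "stream" (length 6)
Word 2: "tiger" (length 5)
One optimal edit sequence (insert/delete/substitute each cost 1):
  1. delete 's'  (+1)
  2. keep 't'
  3. substitute 'r' -> 'i'  (+1)
  4. substitute 'e' -> 'g'  (+1)
  5. substitute 'a' -> 'e'  (+1)
  6. substitute 'm' -> 'r'  (+1)
Total edit operations: 5
Edit distance = 5


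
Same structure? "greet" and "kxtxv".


Pattern of "greet": [0, 1, 2, 2, 3]
Pattern of "kxtxv": [0, 1, 2, 1, 3]
Patterns do not match
Same pattern = No


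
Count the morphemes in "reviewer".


Word: "reviewer"
Morphemes: re- | view | -er
Each morpheme carries meaning
= 3 morphemes


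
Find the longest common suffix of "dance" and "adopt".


Word 1: "dance"
Word 2: "adopt"
Comparing from end:
  Pos -1: 'e' != 't' (stop)
LCS = "" (length 0)


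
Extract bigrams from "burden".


Word: "burden" (length 6)
Number of bigrams = 6 - 2 + 1 = 5
  Position 0: "bu"
  Position 1: "ur"
  Position 2: "rd"
  Position 3: "de"
  Position 4: "en"
Bigrams = "bu", "ur", "rd", "de", "en"


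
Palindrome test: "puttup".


Word: "puttup"
Reversed: "puttup"
Forward == Backward? puttup == puttup
Palindrome = Yes


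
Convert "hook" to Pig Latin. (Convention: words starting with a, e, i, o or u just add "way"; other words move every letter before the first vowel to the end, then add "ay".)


Word: "hook"
Starts with consonant(s) → move to end, add 'ay'
Consonant cluster: "h"
Pig Latin = "ookhay"


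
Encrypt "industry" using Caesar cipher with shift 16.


Word: "industry"
Shift: 16
Each letter → (letter + shift) mod 26:
  'i' (8) + 16 = 24 → 'y'
  'n' (13) + 16 = 3 → 'd'
  'd' (3) + 16 = 19 → 't'
  'u' (20) + 16 = 10 → 'k'
  's' (18) + 16 = 8 → 'i'
  't' (19) + 16 = 9 → 'j'
  'r' (17) + 16 = 7 → 'h'
  'y' (24) + 16 = 14 → 'o'
Result = "ydtkijho"


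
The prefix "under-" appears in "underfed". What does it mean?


Prefix: under-
Example: underfed = under- + fed
Meaning = insufficient


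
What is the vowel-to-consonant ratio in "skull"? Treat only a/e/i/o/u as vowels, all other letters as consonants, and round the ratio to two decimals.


Word: "skull"
Vowels (a,e,i,o,u): 1
Consonants: 4
Ratio = 1/4
= 0.25


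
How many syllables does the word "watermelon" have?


Word: "watermelon"
Syllable breakdown: wa / ter / mel / on
Counting: 4 parts
= 4 syllables


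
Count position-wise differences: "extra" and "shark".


Comparing character by character (same length = 5):
  Pos 0: 'e' vs 's' !=
  Pos 1: 'x' vs 'h' !=
  Pos 2: 't' vs 'a' !=
  Pos 3: 'r' vs 'r' =
  Pos 4: 'a' vs 'k' !=
Hamming distance = 4


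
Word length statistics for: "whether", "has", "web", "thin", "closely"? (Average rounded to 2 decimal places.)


Lengths: "whether"=7, "has"=3, "web"=3, "thin"=4, "closely"=7
Sum = 24, Count = 5
Average = 24/5 = 4.80
= avg=4.80, min=3, max=7


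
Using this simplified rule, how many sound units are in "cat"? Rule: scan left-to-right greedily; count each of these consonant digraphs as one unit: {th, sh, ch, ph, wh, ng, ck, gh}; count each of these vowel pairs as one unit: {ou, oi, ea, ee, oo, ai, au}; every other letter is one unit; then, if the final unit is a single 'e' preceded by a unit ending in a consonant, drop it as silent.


Word: "cat" (3 letters)
Left-to-right scan:
  [1] 'c' (letter)
  [2] 'a' (letter)
  [3] 't' (letter)
Units from scan: 3
Sound units = 3 units


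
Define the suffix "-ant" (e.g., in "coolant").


Suffix: -ant
Example: coolant = cool + -ant
Meaning = one who / that which


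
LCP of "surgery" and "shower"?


Word 1: "surgery"
Word 2: "shower"
Comparing from start:
  Pos 0: 's' == 's'
  Pos 1: 'u' != 'h' (stop)
LCP = "s" (length 1)


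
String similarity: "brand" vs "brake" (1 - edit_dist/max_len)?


Word 1: "brand" (length 5)
Word 2: "brake" (length 5)
One optimal edit sequence:
  1. keep 'b'
  2. keep 'r'
  3. keep 'a'
  4. substitute 'n' -> 'k'  (+1)
  5. substitute 'd' -> 'e'  (+1)
Edit distance = 2
Max length = max(5, 5) = 5
Similarity = 1 - 2/5
= 0.6000


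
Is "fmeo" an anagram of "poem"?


Word 1: "poem" → sorted: emop
Word 2: "fmeo" → sorted: efmo
Same letters? emop != efmo
Anagram = No


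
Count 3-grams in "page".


Word: "page" (length 4)
Number of 3-grams = length - 3 + 1 = 4 - 3 + 1
= 2


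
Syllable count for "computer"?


Word: "computer"
Syllable breakdown: com · pu · ter
Counting: 3 parts
= 3 syllables


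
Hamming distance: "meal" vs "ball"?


Comparing character by character (same length = 4):
  Pos 0: 'm' vs 'b' !=
  Pos 1: 'e' vs 'a' !=
  Pos 2: 'a' vs 'l' !=
  Pos 3: 'l' vs 'l' =
Hamming distance = 3


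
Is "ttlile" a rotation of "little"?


Word: "little", Candidate: "ttlile"
Method: check if candidate is substring of word+word
"littlelittle" contains "ttlile"? No
Is rotation = No


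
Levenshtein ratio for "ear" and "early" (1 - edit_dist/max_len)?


Word 1: "ear" (length 3)
Word 2: "early" (length 5)
One optimal edit sequence:
  1. keep 'e'
  2. keep 'a'
  3. keep 'r'
  4. insert 'l'  (+1)
  5. insert 'y'  (+1)
Edit distance = 2
Max length = max(3, 5) = 5
Similarity = 1 - 2/5
= 0.6000


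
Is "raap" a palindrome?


Word: "raap"
Reversed: "paar"
Forward == Backward? raap != paar
Palindrome = No


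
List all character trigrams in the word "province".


Word: "province" (length 8)
Number of trigrams = 8 - 3 + 1 = 6
  Position 0: "pro"
  Position 1: "rov"
  Position 2: "ovi"
  Position 3: "vin"
  Position 4: "inc"
  Position 5: "nce"
Trigrams = "pro", "rov", "ovi", "vin", "inc", "nce"


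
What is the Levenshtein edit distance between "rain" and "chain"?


Word 1: "rain" (length 4)
Word 2: "chain" (length 5)
One optimal edit sequence (insert/delete/substitute each cost 1):
  1. insert 'c'  (+1)
  2. substitute 'r' -> 'h'  (+1)
  3. keep 'a'
  4. keep 'i'
  5. keep 'n'
Total edit operations: 2
Edit distance = 2


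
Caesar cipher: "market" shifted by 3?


Word: "market"
Shift: 3
Each letter → (letter + shift) mod 26:
  'm' (12) + 3 = 15 → 'p'
  'a' (0) + 3 = 3 → 'd'
  'r' (17) + 3 = 20 → 'u'
  'k' (10) + 3 = 13 → 'n'
  'e' (4) + 3 = 7 → 'h'
  't' (19) + 3 = 22 → 'w'
Result = "pdunhw"


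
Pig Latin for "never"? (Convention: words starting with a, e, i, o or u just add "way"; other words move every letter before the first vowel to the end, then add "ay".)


Word: "never"
Starts with consonant(s) → move to end, add 'ay'
Consonant cluster: "n"
Pig Latin = "evernay"


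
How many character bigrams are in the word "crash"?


Word: "crash" (length 5)
Number of 2-grams = length - 2 + 1 = 5 - 2 + 1
= 4


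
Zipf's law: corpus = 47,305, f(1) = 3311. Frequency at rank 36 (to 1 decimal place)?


Zipf's law: f(r) = f(1) / r
f(1) = 3311
f(36) = 3311 / 36
= 92.0 occurrences


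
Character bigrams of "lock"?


Word: "lock" (length 4)
Number of bigrams = 4 - 2 + 1 = 3
  Position 0: "lo"
  Position 1: "oc"
  Position 2: "ck"
Bigrams = "lo", "oc", "ck"


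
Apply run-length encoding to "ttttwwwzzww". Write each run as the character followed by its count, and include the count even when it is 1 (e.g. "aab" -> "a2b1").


String: "ttttwwwzzww"
Scanning for consecutive runs:
  't' x 4
  'w' x 3
  'z' x 2
  'w' x 2
RLE = "t4w3z2w2"


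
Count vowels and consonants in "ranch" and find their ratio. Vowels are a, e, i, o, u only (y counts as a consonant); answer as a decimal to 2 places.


Word: "ranch"
Vowels (a,e,i,o,u): 1
Consonants: 4
Ratio = 1/4
= 0.25


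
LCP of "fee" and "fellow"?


Word 1: "fee"
Word 2: "fellow"
Comparing from start:
  Pos 0: 'f' == 'f'
  Pos 1: 'e' == 'e'
  Pos 2: 'e' != 'l' (stop)
LCP = "fe" (length 2)


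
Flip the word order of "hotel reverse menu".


Original: "hotel reverse menu"
Words (1..n): hotel | reverse | menu
Reversed (n..1): menu | reverse | hotel
Result = "menu reverse hotel"


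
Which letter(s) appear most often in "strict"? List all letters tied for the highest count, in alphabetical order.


Word: "strict"
Letter counts:
  'c': 1
  'i': 1
  'r': 1
  's': 1
  't': 2
Maximum count = 2
Most frequent = 't' (2 times each)


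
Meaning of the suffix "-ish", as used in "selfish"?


Suffix: -ish
Example: selfish (self + -ish)
Meaning = somewhat / having the qualities of


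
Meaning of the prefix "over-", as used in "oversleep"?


Prefix: over-
Example: oversleep = over- + sleep
Meaning = excessive


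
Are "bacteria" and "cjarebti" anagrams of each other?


Word 1: "bacteria" → sorted: aabceirt
Word 2: "cjarebti" → sorted: abceijrt
Same letters? aabceirt != abceijrt
Anagram = No


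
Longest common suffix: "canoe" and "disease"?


Word 1: "canoe"
Word 2: "disease"
Comparing from end:
  Pos -1: 'e' == 'e'
  Pos -2: 'o' != 's' (stop)
LCS = "e" (length 1)


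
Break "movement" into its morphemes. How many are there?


Word: "movement"
Morphemes: move / -ment
Each morpheme carries meaning
= 2 morphemes


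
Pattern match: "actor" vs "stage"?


Pattern of "actor": [0, 1, 2, 3, 4]
Pattern of "stage": [0, 1, 2, 3, 4]
Patterns match
Same pattern = Yes


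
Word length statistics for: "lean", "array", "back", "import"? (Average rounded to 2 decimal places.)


Lengths: "lean"=4, "array"=5, "back"=4, "import"=6
Sum = 19, Count = 4
Average = 19/4 = 4.75
= avg=4.75, min=4, max=6


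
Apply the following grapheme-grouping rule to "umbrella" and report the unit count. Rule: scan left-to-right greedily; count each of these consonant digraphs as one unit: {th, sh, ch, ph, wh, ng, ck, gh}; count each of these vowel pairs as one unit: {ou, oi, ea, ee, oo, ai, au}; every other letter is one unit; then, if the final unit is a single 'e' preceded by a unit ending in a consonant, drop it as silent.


Word: "umbrella" (8 letters)
Left-to-right scan:
  1. 'u' (letter)
  2. 'm' (letter)
  3. 'b' (letter)
  4. 'r' (letter)
  5. 'e' (letter)
  6. 'l' (letter)
  7. 'l' (letter)
  8. 'a' (letter)
Units from scan: 8
Sound units = 8 units


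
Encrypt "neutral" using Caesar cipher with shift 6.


Word: "neutral"
Shift: 6
Each letter → (letter + shift) mod 26:
  'n' (13) + 6 = 19 → 't'
  'e' (4) + 6 = 10 → 'k'
  'u' (20) + 6 = 0 → 'a'
  't' (19) + 6 = 25 → 'z'
  'r' (17) + 6 = 23 → 'x'
  'a' (0) + 6 = 6 → 'g'
  'l' (11) + 6 = 17 → 'r'
Result = "tkazxgr"


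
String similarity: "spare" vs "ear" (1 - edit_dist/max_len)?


Word 1: "spare" (length 5)
Word 2: "ear" (length 3)
One optimal edit sequence:
  1. delete 's'  (+1)
  2. substitute 'p' -> 'e'  (+1)
  3. keep 'a'
  4. keep 'r'
  5. delete 'e'  (+1)
Edit distance = 3
Max length = max(5, 3) = 5
Similarity = 1 - 3/5
= 0.4000


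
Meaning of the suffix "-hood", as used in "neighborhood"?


Suffix: -hood
As in: neighborhood -> neighbor + -hood
Meaning = state / condition


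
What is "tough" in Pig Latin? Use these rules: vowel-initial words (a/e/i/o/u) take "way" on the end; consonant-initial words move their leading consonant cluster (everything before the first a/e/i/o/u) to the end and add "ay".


Word: "tough"
Starts with consonant(s) → move to end, add 'ay'
Consonant cluster: "t"
Pig Latin = "oughtay"


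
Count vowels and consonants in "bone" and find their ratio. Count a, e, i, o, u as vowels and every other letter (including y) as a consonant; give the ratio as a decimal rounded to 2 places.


Word: "bone"
Vowels (a,e,i,o,u): 2
Consonants: 2
Ratio = 2/2
= 1.00


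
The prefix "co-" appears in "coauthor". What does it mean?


Prefix: co-
Example: coauthor (co- + author)
Meaning = together


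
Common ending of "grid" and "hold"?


Word 1: "grid"
Word 2: "hold"
Comparing from end:
  Pos -1: 'd' == 'd'
  Pos -2: 'i' != 'l' (stop)
LCS = "d" (length 1)


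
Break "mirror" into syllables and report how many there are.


Word: "mirror"
Syllable breakdown: mir | ror
Counting: 2 parts
= 2 syllables


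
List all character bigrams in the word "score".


Word: "score" (length 5)
Number of bigrams = 5 - 2 + 1 = 4
  Position 0: "sc"
  Position 1: "co"
  Position 2: "or"
  Position 3: "re"
Bigrams = "sc", "co", "or", "re"


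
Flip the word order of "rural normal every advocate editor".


Original: "rural normal every advocate editor"
Words (1..n): rural | normal | every | advocate | editor
Reversed (n..1): editor | advocate | every | normal | rural
Result = "editor advocate every normal rural"


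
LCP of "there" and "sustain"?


Word 1: "there"
Word 2: "sustain"
Comparing from start:
  Pos 0: 't' != 's' (stop)
LCP = "" (length 0)


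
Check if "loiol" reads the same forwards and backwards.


Word: "loiol"
Reversed: "loiol"
Forward == Backward? loiol == loiol
Palindrome = Yes


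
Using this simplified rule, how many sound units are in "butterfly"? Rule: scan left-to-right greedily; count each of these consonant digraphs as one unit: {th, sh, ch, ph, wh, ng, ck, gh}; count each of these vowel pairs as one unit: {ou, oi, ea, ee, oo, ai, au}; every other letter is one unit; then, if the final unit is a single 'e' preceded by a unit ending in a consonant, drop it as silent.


Word: "butterfly" (9 letters)
Left-to-right scan:
  [1] 'b' (letter)
  [2] 'u' (letter)
  [3] 't' (letter)
  [4] 't' (letter)
  [5] 'e' (letter)
  [6] 'r' (letter)
  [7] 'f' (letter)
  [8] 'l' (letter)
  [9] 'y' (letter)
Units from scan: 9
Sound units = 9 units


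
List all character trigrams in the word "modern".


Word: "modern" (length 6)
Number of trigrams = 6 - 3 + 1 = 4
  Position 0: "mod"
  Position 1: "ode"
  Position 2: "der"
  Position 3: "ern"
Trigrams = "mod", "ode", "der", "ern"


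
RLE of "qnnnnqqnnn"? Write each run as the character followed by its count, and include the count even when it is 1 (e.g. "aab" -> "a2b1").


String: "qnnnnqqnnn"
Scanning for consecutive runs:
  'q' x 1
  'n' x 4
  'q' x 2
  'n' x 3
RLE = "q1n4q2n3"


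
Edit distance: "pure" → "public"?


Word 1: "pure" (length 4)
Word 2: "public" (length 6)
One optimal edit sequence (insert/delete/substitute each cost 1):
  1. keep 'p'
  2. keep 'u'
  3. insert 'b'  (+1)
  4. insert 'l'  (+1)
  5. substitute 'r' -> 'i'  (+1)
  6. substitute 'e' -> 'c'  (+1)
Total edit operations: 4
Edit distance = 4


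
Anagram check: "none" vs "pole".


Word 1: "none" → sorted: enno
Word 2: "pole" → sorted: elop
Same letters? enno != elop
Anagram = No


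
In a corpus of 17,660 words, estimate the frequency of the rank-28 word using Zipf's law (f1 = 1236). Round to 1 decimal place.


Zipf's law: f(r) = f(1) / r
f(1) = 1236
f(28) = 1236 / 28
= 44.1 occurrences


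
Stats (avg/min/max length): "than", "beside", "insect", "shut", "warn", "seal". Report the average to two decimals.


Lengths: "than"=4, "beside"=6, "insect"=6, "shut"=4, "warn"=4, "seal"=4
Sum = 28, Count = 6
Average = 28/6 = 4.67
= avg=4.67, min=4, max=6
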